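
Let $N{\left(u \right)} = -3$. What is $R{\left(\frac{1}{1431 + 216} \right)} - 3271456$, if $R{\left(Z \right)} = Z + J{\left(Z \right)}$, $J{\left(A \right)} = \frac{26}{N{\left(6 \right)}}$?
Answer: $- \frac{5388102305}{1647} \approx -3.2715 \cdot 10^{6}$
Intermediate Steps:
$J{\left(A \right)} = - \frac{26}{3}$ ($J{\left(A \right)} = \frac{26}{-3} = 26 \left(- \frac{1}{3}\right) = - \frac{26}{3}$)
$R{\left(Z \right)} = - \frac{26}{3} + Z$ ($R{\left(Z \right)} = Z - \frac{26}{3} = - \frac{26}{3} + Z$)
$R{\left(\frac{1}{1431 + 216} \right)} - 3271456 = \left(- \frac{26}{3} + \frac{1}{1431 + 216}\right) - 3271456 = \left(- \frac{26}{3} + \frac{1}{1647}\right) - 3271456 = - \frac{14273}{1647} - 3271456 = - \frac{5388102305}{1647}$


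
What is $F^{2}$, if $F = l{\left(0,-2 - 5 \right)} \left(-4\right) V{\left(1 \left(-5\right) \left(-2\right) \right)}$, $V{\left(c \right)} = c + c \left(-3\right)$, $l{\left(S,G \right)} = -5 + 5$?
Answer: $0$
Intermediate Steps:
$l{\left(S,G \right)} = 0$
$V{\left(c \right)} = - 2 c$ ($V{\left(c \right)} = c - 3 c = - 2 c$)
$F = 0$ ($F = 0 \left(-4\right) \left(- 2 \cdot 1 \left(-5\right) \left(-2\right)\right) = 0 \left(- 2 \left(\left(-5\right) \left(-2\right)\right)\right) = 0 \left(\left(-2\right) 10\right) = 0 \left(-20\right) = 0$)
$F^{2} = 0^{2} = 0$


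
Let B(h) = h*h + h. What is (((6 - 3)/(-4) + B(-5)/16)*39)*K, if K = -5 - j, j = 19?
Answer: -468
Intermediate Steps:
K = -24 (K = -5 - 1*19 = -5 - 19 = -24)
B(h) = h + h² (B(h) = h² + h = h + h²)
(((6 - 3)/(-4) + B(-5)/16)*39)*K = (((6 - 3)/(-4) - 5*(1 - 5)/16)*39)*(-24) = ((3*(-¼) - 5*(-4)*(1/16))*39)*(-24) = ((-¾ + 20*(1/16))*39)*(-24) = ((-¾ + 5/4)*39)*(-24) = ((½)*39)*(-24) = (39/2)*(-24) = -468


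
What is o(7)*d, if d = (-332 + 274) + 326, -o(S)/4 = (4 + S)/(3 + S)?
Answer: -5896/5 ≈ -1179.2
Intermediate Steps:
o(S) = -4*(4 + S)/(3 + S)
d = 268 (d = -58 + 326 = 268)
o(7)*d = (4*(-4 - 1*7)/(3 + 7))*268 = (4*(-4 - 7)/10)*268 = (4*(1/10)*(-11))*268 = -22/5*268 = -5896/5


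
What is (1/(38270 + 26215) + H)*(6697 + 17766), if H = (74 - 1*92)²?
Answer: 511108908283/64485 ≈ 7.9260e+6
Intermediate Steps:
H = 324 (H = (74 - 92)² = (-18)² = 324)
(1/(38270 + 26215) + H)*(6697 + 17766) = (1/(38270 + 26215) + 324)*(6697 + 17766) = (1/64485 + 324)*24463 = (20893141/64485)*24463 = 511108908283/64485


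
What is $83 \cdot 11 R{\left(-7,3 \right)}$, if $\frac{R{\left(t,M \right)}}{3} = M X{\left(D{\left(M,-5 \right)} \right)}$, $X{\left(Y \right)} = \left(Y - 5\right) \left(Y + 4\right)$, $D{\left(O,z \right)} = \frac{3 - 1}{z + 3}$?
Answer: $-147906$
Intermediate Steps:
$D{\left(O,z \right)} = \frac{2}{3 + z}$
$X{\left(Y \right)} = \left(-5 + Y\right) \left(4 + Y\right)$
$R{\left(t,M \right)} = - 54 M$ ($R{\left(t,M \right)} = 3 M \left(-20 + \left(\frac{2}{3 - 5}\right)^{2} - \frac{2}{3 - 5}\right) = 3 M \left(-20 + \left(\frac{2}{-2}\right)^{2} - \frac{2}{-2}\right) = 3 M \left(-20 + \left(2 \left(- \frac{1}{2}\right)\right)^{2} - 2 \left(- \frac{1}{2}\right)\right) = 3 M \left(-20 + \left(-1\right)^{2} - -1\right) = 3 M \left(-20 + 1 + 1\right) = 3 M \left(-18\right) = 3 \left(- 18 M\right) = - 54 M$)
$83 \cdot 11 R{\left(-7,3 \right)} = 83 \cdot 11 \left(\left(-54\right) 3\right) = 913 \left(-162\right) = -147906$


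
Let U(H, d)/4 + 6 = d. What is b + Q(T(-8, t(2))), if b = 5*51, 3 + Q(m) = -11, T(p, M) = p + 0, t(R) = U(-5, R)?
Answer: 241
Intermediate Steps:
U(H, d) = -24 + 4*d
t(R) = -24 + 4*R
T(p, M) = p
Q(m) = -14 (Q(m) = -3 - 11 = -14)
b = 255
b + Q(T(-8, t(2))) = 255 - 14 = 241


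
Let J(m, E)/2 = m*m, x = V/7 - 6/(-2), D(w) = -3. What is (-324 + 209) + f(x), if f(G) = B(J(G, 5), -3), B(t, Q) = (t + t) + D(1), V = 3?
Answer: -3478/49 ≈ -70.980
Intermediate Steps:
x = 24/7 (x = 3/7 - 6/(-2) = 3*(1/7) - 6*(-1/2) = 3/7 + 3 = 24/7 ≈ 3.4286)
J(m, E) = 2*m**2 (J(m, E) = 2*(m*m) = 2*m**2)
B(t, Q) = -3 + 2*t (B(t, Q) = (t + t) - 3 = 2*t - 3 = -3 + 2*t)
f(G) = -3 + 4*G**2 (f(G) = -3 + 2*(2*G**2) = -3 + 4*G**2)
(-324 + 209) + f(x) = (-324 + 209) + (-3 + 4*(24/7)**2) = -115 + (-3 + 4*(576/49)) = -115 + (-3 + 2304/49) = -115 + 2157/49 = -3478/49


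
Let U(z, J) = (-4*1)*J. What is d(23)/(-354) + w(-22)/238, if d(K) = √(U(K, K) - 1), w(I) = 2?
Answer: 1/119 - I*√93/354 ≈ 0.0084034 - 0.027242*I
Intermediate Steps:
U(z, J) = -4*J
d(K) = √(-1 - 4*K) (d(K) = √(-4*K - 1) = √(-1 - 4*K))
d(23)/(-354) + w(-22)/238 = √(-1 - 4*23)/(-354) + 2/238 = √(-1 - 92)*(-1/354) + 2*(1/238) = √(-93)*(-1/354) + 1/119 = (I*√93)*(-1/354) + 1/119 = -I*√93/354 + 1/119 = 1/119 - I*√93/354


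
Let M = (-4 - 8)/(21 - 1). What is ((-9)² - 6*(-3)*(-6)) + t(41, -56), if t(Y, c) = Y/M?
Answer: -286/3 ≈ -95.333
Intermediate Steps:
M = -⅗ (M = -12/20 = -12*1/20 = -⅗ ≈ -0.60000)
t(Y, c) = -5*Y/3 (t(Y, c) = Y/(-⅗) = Y*(-5/3) = -5*Y/3)
((-9)² - 6*(-3)*(-6)) + t(41, -56) = ((-9)² - 6*(-3)*(-6)) - 5/3*41 = (81 + 18*(-6)) - 205/3 = (81 - 108) - 205/3 = -27 - 205/3 = -286/3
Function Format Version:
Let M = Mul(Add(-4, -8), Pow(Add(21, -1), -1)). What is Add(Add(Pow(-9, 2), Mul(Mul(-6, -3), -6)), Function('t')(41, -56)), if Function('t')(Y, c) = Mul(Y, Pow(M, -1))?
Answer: Rational(-286, 3) ≈ -95.333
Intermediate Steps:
M = Rational(-3, 5) (M = Mul(-12, Pow(20, -1)) = Mul(-12, Rational(1, 20)) = Rational(-3, 5) ≈ -0.60000)
Function('t')(Y, c) = Mul(Rational(-5, 3), Y) (Function('t')(Y, c) = Mul(Y, Pow(Rational(-3, 5), -1)) = Mul(Y, Rational(-5, 3)) = Mul(Rational(-5, 3), Y))
Add(Add(Pow(-9, 2), Mul(Mul(-6, -3), -6)), Function('t')(41, -56)) = Add(Add(Pow(-9, 2), Mul(Mul(-6, -3), -6)), Mul(Rational(-5, 3), 41)) = Add(Add(81, Mul(18, -6)), Rational(-205, 3)) = Add(Add(81, -108), Rational(-205, 3)) = Add(-27, Rational(-205, 3)) = Rational(-286, 3)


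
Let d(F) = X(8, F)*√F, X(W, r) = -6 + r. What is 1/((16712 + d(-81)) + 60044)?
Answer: 76756/5892096625 + 783*I/5892096625 ≈ 1.3027e-5 + 1.3289e-7*I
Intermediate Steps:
d(F) = √F*(-6 + F) (d(F) = (-6 + F)*√F = √F*(-6 + F))
1/((16712 + d(-81)) + 60044) = 1/((16712 + √(-81)*(-6 - 81)) + 60044) = 1/((16712 + (9*I)*(-87)) + 60044) = 1/((16712 - 783*I) + 60044) = 1/(76756 - 783*I) = (76756 + 783*I)/5892096625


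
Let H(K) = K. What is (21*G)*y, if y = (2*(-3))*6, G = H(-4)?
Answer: 3024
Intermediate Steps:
G = -4
y = -36 (y = -6*6 = -36)
(21*G)*y = (21*(-4))*(-36) = -84*(-36) = 3024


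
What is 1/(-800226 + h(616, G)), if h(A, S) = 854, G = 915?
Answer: -1/799372 ≈ -1.2510e-6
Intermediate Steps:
1/(-800226 + h(616, G)) = 1/(-800226 + 854) = 1/(-799372) = -1/799372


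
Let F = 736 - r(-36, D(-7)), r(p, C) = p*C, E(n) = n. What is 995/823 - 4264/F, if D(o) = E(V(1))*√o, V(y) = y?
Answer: -127175627/28330129 + 9594*I*√7/34423 ≈ -4.4891 + 0.73739*I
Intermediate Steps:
D(o) = √o (D(o) = 1*√o = √o)
r(p, C) = C*p
F = 736 + 36*I*√7 (F = 736 - √(-7)*(-36) = 736 - I*√7*(-36) = 736 - (-36)*I*√7 = 736 + 36*I*√7 ≈ 736.0 + 95.247*I)
995/823 - 4264/F = 995/823 - 4264/(736 + 36*I*√7)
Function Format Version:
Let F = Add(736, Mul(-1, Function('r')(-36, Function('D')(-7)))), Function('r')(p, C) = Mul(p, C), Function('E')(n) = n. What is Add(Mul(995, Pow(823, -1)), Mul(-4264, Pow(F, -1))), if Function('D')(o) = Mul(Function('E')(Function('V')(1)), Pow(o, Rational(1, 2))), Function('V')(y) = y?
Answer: Add(Rational(-127175627, 28330129), Mul(Rational(9594, 34423), I, Pow(7, Rational(1, 2)))) ≈ Add(-4.4891, Mul(0.73739, I))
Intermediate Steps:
Function('D')(o) = Pow(o, Rational(1, 2)) (Function('D')(o) = Mul(1, Pow(o, Rational(1, 2))) = Pow(o, Rational(1, 2)))
Function('r')(p, C) = Mul(C, p)
F = Add(736, Mul(36, I, Pow(7, Rational(1, 2)))) (F = Add(736, Mul(-1, Mul(Pow(-7, Rational(1, 2)), -36))) = Add(736, Mul(-1, Mul(Mul(I, Pow(7, Rational(1, 2))), -36))) = Add(736, Mul(-1, Mul(-36, I, Pow(7, Rational(1, 2))))) = Add(736, Mul(36, I, Pow(7, Rational(1, 2)))) ≈ Add(736.00, Mul(95.247, I)))
Add(Mul(995, Pow(823, -1)), Mul(-4264, Pow(F, -1))) = Add(Mul(995, Pow(823, -1)), Mul(-4264, Pow(Add(736, Mul(36, I, Pow(7, Rational(1, 2)))), -1))) = Add(Mul(995, Rational(1, 823)), Mul(-4264, Pow(Add(736, Mul(36, I, Pow(7, Rational(1, 2)))), -1))) = Add(Rational(995, 823), Mul(-4264, Pow(Add(736, Mul(36, I, Pow(7, Rational(1, 2)))), -1)))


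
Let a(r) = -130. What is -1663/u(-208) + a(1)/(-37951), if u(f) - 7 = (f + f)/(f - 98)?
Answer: -9656048219/48539329 ≈ -198.93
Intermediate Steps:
u(f) = 7 + 2*f/(-98 + f) (u(f) = 7 + (f + f)/(f - 98) = 7 + (2*f)/(-98 + f) = 7 + 2*f/(-98 + f))
-1663/u(-208) + a(1)/(-37951) = -1663*(-98 - 208)/(-686 + 9*(-208)) - 130/(-37951) = -1663*(-306/(-686 - 1872)) - 130*(-1/37951) = -1663/((-1/306*(-2558))) + 130/37951 = -1663/1279/153 + 130/37951 = -1663*153/1279 + 130/37951 = -254439/1279 + 130/37951 = -9656048219/48539329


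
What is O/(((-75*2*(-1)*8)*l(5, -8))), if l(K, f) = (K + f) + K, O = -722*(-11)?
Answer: 3971/1200 ≈ 3.3092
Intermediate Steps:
O = 7942
l(K, f) = f + 2*K
O/(((-75*2*(-1)*8)*l(5, -8))) = 7942/(((-75*2*(-1)*8)*(-8 + 2*5))) = 7942/(((-(-150)*8)*(-8 + 10))) = 7942/((-75*(-16)*2)) = 7942/((1200*2)) = 7942/2400 = 7942*(1/2400) = 3971/1200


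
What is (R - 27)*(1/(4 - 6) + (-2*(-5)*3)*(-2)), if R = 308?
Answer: -34001/2 ≈ -17001.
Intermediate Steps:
(R - 27)*(1/(4 - 6) + (-2*(-5)*3)*(-2)) = (308 - 27)*(1/(4 - 6) + (-2*(-5)*3)*(-2)) = 281*(1/(-2) + (10*3)*(-2)) = 281*(-1/2 + 30*(-2)) = 281*(-1/2 - 60) = 281*(-121/2) = -34001/2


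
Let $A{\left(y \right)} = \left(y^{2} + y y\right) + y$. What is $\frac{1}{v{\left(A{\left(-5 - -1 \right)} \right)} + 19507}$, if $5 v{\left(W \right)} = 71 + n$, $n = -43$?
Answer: $\frac{5}{97563} \approx 5.1249 \cdot 10^{-5}$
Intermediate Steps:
$A{\left(y \right)} = y + 2 y^{2}$ ($A{\left(y \right)} = \left(y^{2} + y^{2}\right) + y = 2 y^{2} + y = y + 2 y^{2}$)
$v{\left(W \right)} = \frac{28}{5}$ ($v{\left(W \right)} = \frac{71 - 43}{5} = \frac{1}{5} \cdot 28 = \frac{28}{5}$)
$\frac{1}{v{\left(A{\left(-5 - -1 \right)} \right)} + 19507} = \frac{1}{\frac{28}{5} + 19507} = \frac{1}{\frac{97563}{5}} = \frac{5}{97563}$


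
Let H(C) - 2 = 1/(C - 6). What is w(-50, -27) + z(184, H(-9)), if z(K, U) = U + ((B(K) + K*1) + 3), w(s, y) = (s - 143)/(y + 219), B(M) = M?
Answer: 119017/320 ≈ 371.93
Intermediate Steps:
H(C) = 2 + 1/(-6 + C) (H(C) = 2 + 1/(C - 6) = 2 + 1/(-6 + C))
w(s, y) = (-143 + s)/(219 + y)
z(K, U) = 3 + U + 2*K (z(K, U) = U + ((K + K*1) + 3) = U + ((K + K) + 3) = U + (2*K + 3) = U + (3 + 2*K) = 3 + U + 2*K)
w(-50, -27) + z(184, H(-9)) = (-143 - 50)/(219 - 27) + (3 + (-11 + 2*(-9))/(-6 - 9) + 2*184) = -193/192 + (3 + (-11 - 18)/(-15) + 368) = (1/192)*(-193) + (3 - 1/15*(-29) + 368) = -193/192 + (3 + 29/15 + 368) = -193/192 + 5594/15 = 119017/320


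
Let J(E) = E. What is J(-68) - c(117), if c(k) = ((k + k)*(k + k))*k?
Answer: -6406520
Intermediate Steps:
c(k) = 4*k³ (c(k) = ((2*k)*(2*k))*k = (4*k²)*k = 4*k³)
J(-68) - c(117) = -68 - 4*117³ = -68 - 4*1601613 = -68 - 1*6406452 = -68 - 6406452 = -6406520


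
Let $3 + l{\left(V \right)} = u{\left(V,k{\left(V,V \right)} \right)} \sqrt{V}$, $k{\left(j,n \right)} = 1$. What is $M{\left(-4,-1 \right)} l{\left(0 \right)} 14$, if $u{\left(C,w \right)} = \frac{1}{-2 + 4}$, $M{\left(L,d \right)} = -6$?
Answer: $252$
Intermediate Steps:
$u{\left(C,w \right)} = \frac{1}{2}$
$l{\left(V \right)} = -3 + \frac{\sqrt{V}}{2}$
$M{\left(-4,-1 \right)} l{\left(0 \right)} 14 = - 6 \left(-3 + \frac{\sqrt{0}}{2}\right) 14 = - 6 \left(-3 + \frac{1}{2} \cdot 0\right) 14 = - 6 \left(-3 + 0\right) 14 = \left(-6\right) \left(-3\right) 14 = 18 \cdot 14 = 252$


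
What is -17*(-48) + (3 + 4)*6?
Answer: 858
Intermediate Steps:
-17*(-48) + (3 + 4)*6 = 816 + 7*6 = 816 + 42 = 858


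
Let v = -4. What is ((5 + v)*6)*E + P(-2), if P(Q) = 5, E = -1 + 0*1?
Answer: -1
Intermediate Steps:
E = -1 (E = -1 + 0 = -1)
((5 + v)*6)*E + P(-2) = ((5 - 4)*6)*(-1) + 5 = (1*6)*(-1) + 5 = 6*(-1) + 5 = -6 + 5 = -1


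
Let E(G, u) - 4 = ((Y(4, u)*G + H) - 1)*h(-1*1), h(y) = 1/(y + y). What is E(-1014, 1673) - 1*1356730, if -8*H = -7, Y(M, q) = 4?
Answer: -21675167/16 ≈ -1.3547e+6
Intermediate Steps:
H = 7/8 (H = -1/8*(-7) = 7/8 ≈ 0.87500)
h(y) = 1/(2*y)
E(G, u) = 65/16 - 2*G (E(G, u) = 4 + ((4*G + 7/8) - 1)*(1/(2*((-1*1)))) = 4 + ((7/8 + 4*G) - 1)*((1/2)/(-1)) = 4 + (-1/8 + 4*G)*((1/2)*(-1)) = 4 + (-1/8 + 4*G)*(-1/2) = 4 + (1/16 - 2*G) = 65/16 - 2*G)
E(-1014, 1673) - 1*1356730 = (65/16 - 2*(-1014)) - 1*1356730 = (65/16 + 2028) - 1356730 = 32513/16 - 1356730 = -21675167/16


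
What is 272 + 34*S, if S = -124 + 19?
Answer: -3298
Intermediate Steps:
S = -105
272 + 34*S = 272 + 34*(-105) = 272 - 3570 = -3298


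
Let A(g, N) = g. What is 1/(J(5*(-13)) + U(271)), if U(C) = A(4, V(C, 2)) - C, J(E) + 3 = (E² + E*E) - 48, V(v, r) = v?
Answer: 1/8132 ≈ 0.00012297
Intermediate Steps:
J(E) = -51 + 2*E² (J(E) = -3 + ((E² + E*E) - 48) = -3 + ((E² + E²) - 48) = -3 + (2*E² - 48) = -3 + (-48 + 2*E²) = -51 + 2*E²)
U(C) = 4 - C
1/(J(5*(-13)) + U(271)) = 1/((-51 + 2*(5*(-13))²) + (4 - 1*271)) = 1/((-51 + 2*(-65)²) + (4 - 271)) = 1/((-51 + 2*4225) - 267) = 1/((-51 + 8450) - 267) = 1/(8399 - 267) = 1/8132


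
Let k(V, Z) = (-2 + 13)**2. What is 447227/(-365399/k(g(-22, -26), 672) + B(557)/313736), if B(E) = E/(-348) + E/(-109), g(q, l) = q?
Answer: -643996463274583584/4348479776227277 ≈ -148.10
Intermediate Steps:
k(V, Z) = 121 (k(V, Z) = 11**2 = 121)
B(E) = -457*E/37932 (B(E) = E*(-1/348) + E*(-1/109) = -E/348 - E/109 = -457*E/37932)
447227/(-365399/k(g(-22, -26), 672) + B(557)/313736) = 447227/(-365399/121 - 457/37932*557/313736) = 447227/(-365399*1/121 - 254549/37932*1/313736) = 447227/(-365399/121 - 254549/11900633952) = 447227/(-4348479776227277/1439976708192) = 447227*(-1439976708192/4348479776227277) = -643996463274583584/4348479776227277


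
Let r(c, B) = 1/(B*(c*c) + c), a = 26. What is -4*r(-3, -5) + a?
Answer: 313/12 ≈ 26.083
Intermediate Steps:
r(c, B) = 1/(c + B*c**2) (r(c, B) = 1/(B*c**2 + c) = 1/(c + B*c**2))
-4*r(-3, -5) + a = -4/((-3)*(1 - 5*(-3))) + 26 = -(-4)/(3*(1 + 15)) + 26 = -(-4)/(3*16) + 26 = -4*(-1/48) + 26 = 1/12 + 26 = 313/12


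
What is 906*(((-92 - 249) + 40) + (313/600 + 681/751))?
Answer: -20383027487/75100 ≈ -2.7141e+5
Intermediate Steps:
906*(((-92 - 249) + 40) + (313/600 + 681/751)) = 906*((-341 + 40) + (313*(1/600) + 681*(1/751))) = 906*(-301 + (313/600 + 681/751)) = 906*(-301 + 643663/450600) = 906*(-134986937/450600) = -20383027487/75100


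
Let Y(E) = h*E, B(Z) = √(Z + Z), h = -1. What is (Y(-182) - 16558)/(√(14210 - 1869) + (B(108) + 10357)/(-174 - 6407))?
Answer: 107770456/(10357 - 6581*√12341 + 6*√6) ≈ -149.53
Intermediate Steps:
B(Z) = √2*√Z (B(Z) = √(2*Z) = √2*√Z)
Y(E) = -E
(Y(-182) - 16558)/(√(14210 - 1869) + (B(108) + 10357)/(-174 - 6407)) = (-1*(-182) - 16558)/(√(14210 - 1869) + (√2*√108 + 10357)/(-174 - 6407)) = (182 - 16558)/(√12341 + (√2*(6*√3) + 10357)/(-6581)) = -16376/(√12341 + (6*√6 + 10357)*(-1/6581)) = -16376/(√12341 + (10357 + 6*√6)*(-1/6581)) = -16376/(√12341 + (-10357/6581 - 6*√6/6581)) = -16376/(-10357/6581 + √12341 - 6*√6/6581)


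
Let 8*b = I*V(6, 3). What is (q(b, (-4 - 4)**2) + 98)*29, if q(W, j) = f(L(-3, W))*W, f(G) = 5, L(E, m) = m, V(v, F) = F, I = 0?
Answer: 2842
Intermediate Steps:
b = 0 (b = (0*3)/8 = (1/8)*0 = 0)
q(W, j) = 5*W
(q(b, (-4 - 4)**2) + 98)*29 = (5*0 + 98)*29 = (0 + 98)*29 = 98*29 = 2842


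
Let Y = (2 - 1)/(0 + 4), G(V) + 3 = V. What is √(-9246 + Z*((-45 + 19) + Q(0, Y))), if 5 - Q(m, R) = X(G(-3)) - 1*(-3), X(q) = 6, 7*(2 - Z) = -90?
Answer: 3*I*√52766/7 ≈ 98.447*I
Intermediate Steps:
G(V) = -3 + V
Z = 104/7 (Z = 2 - ⅐*(-90) = 2 + 90/7 = 104/7 ≈ 14.857)
Y = ¼ (Y = 1/4 = 1*(¼) = ¼ ≈ 0.25000)
Q(m, R) = -4 (Q(m, R) = 5 - (6 - 1*(-3)) = 5 - (6 + 3) = 5 - 1*9 = 5 - 9 = -4)
√(-9246 + Z*((-45 + 19) + Q(0, Y))) = √(-9246 + 104*((-45 + 19) - 4)/7) = √(-9246 + 104*(-26 - 4)/7) = √(-9246 + (104/7)*(-30)) = √(-9246 - 3120/7) = √(-67842/7) = 3*I*√52766/7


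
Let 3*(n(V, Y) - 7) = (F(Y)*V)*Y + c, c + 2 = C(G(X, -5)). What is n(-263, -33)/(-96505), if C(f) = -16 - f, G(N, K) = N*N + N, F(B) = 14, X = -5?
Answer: -121489/289515 ≈ -0.41963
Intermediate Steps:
G(N, K) = N + N**2 (G(N, K) = N**2 + N = N + N**2)
c = -38 (c = -2 + (-16 - (-5)*(1 - 5)) = -2 + (-16 - (-5)*(-4)) = -2 + (-16 - 1*20) = -2 + (-16 - 20) = -2 - 36 = -38)
n(V, Y) = -17/3 + 14*V*Y/3 (n(V, Y) = 7 + ((14*V)*Y - 38)/3 = 7 + (14*V*Y - 38)/3 = 7 + (-38 + 14*V*Y)/3 = 7 + (-38/3 + 14*V*Y/3) = -17/3 + 14*V*Y/3)
n(-263, -33)/(-96505) = (-17/3 + (14/3)*(-263)*(-33))/(-96505) = (-17/3 + 40502)*(-1/96505) = (121489/3)*(-1/96505) = -121489/289515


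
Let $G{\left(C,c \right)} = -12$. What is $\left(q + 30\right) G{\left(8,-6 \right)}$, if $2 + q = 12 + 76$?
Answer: $-1392$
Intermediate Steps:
$q = 86$ ($q = -2 + \left(12 + 76\right) = -2 + 88 = 86$)
$\left(q + 30\right) G{\left(8,-6 \right)} = \left(86 + 30\right) \left(-12\right) = 116 \left(-12\right) = -1392$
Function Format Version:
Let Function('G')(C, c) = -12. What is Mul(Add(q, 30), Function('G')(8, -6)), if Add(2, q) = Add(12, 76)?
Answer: -1392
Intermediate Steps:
q = 86 (q = Add(-2, Add(12, 76)) = Add(-2, 88) = 86)
Mul(Add(q, 30), Function('G')(8, -6)) = Mul(Add(86, 30), -12) = Mul(116, -12) = -1392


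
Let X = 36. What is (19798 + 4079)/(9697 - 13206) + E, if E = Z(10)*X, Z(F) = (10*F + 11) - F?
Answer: 12734847/3509 ≈ 3629.2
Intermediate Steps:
Z(F) = 11 + 9*F (Z(F) = (11 + 10*F) - F = 11 + 9*F)
E = 3636 (E = (11 + 9*10)*36 = (11 + 90)*36 = 101*36 = 3636)
(19798 + 4079)/(9697 - 13206) + E = (19798 + 4079)/(9697 - 13206) + 3636 = 23877/(-3509) + 3636 = 23877*(-1/3509) + 3636 = -23877/3509 + 3636 = 12734847/3509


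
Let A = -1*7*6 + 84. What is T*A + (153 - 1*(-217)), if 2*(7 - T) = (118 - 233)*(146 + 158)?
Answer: 734824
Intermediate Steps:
T = 17487 (T = 7 - (118 - 233)*(146 + 158)/2 = 7 - (-115)*304/2 = 7 - ½*(-34960) = 7 + 17480 = 17487)
A = 42 (A = -7*6 + 84 = -42 + 84 = 42)
T*A + (153 - 1*(-217)) = 17487*42 + (153 - 1*(-217)) = 734454 + (153 + 217) = 734454 + 370 = 734824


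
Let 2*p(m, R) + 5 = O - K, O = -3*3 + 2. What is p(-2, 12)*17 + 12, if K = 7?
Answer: -299/2 ≈ -149.50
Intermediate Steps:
O = -7 (O = -9 + 2 = -7)
p(m, R) = -19/2 (p(m, R) = -5/2 + (-7 - 1*7)/2 = -5/2 + (-7 - 7)/2 = -5/2 + (½)*(-14) = -5/2 - 7 = -19/2)
p(-2, 12)*17 + 12 = -19/2*17 + 12 = -323/2 + 12 = -299/2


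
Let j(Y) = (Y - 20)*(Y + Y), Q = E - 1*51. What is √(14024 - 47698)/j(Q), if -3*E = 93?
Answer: I*√33674/16728 ≈ 0.01097*I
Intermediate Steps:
E = -31 (E = -⅓*93 = -31)
Q = -82 (Q = -31 - 1*51 = -31 - 51 = -82)
j(Y) = 2*Y*(-20 + Y) (j(Y) = (-20 + Y)*(2*Y) = 2*Y*(-20 + Y))
√(14024 - 47698)/j(Q) = √(14024 - 47698)/((2*(-82)*(-20 - 82))) = √(-33674)/((2*(-82)*(-102))) = (I*√33674)/16728 = (I*√33674)*(1/16728) = I*√33674/16728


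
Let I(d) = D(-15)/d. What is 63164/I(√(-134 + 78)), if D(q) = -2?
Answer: -63164*I*√14 ≈ -2.3634e+5*I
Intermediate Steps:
I(d) = -2/d
63164/I(√(-134 + 78)) = 63164/((-2/√(-134 + 78))) = 63164/((-2*(-I*√14/28))) = 63164/((-(-1)*I*√14/14)) = 63164/((I*√14/14)) = 63164*(-I*√14) = -63164*I*√14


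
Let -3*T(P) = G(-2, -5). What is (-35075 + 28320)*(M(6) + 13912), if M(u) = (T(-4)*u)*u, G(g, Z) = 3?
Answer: -93732380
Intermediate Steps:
T(P) = -1 (T(P) = -⅓*3 = -1)
M(u) = -u² (M(u) = (-u)*u = -u²)
(-35075 + 28320)*(M(6) + 13912) = (-35075 + 28320)*(-1*6² + 13912) = -6755*(-1*36 + 13912) = -6755*(-36 + 13912) = -6755*13876 = -93732380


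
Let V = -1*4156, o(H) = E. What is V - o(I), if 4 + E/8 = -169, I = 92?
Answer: -2772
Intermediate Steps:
E = -1384 (E = -32 + 8*(-169) = -32 - 1352 = -1384)
o(H) = -1384
V = -4156
V - o(I) = -4156 - 1*(-1384) = -4156 + 1384 = -2772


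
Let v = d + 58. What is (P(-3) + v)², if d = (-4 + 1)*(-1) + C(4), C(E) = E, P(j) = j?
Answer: 3844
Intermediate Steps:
d = 7 (d = (-4 + 1)*(-1) + 4 = -3*(-1) + 4 = 3 + 4 = 7)
v = 65 (v = 7 + 58 = 65)
(P(-3) + v)² = (-3 + 65)² = 62² = 3844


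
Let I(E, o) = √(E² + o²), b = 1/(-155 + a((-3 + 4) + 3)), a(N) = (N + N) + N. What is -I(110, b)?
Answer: -√247432901/143 ≈ -110.00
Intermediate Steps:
a(N) = 3*N (a(N) = 2*N + N = 3*N)
b = -1/143 (b = 1/(-155 + 3*((-3 + 4) + 3)) = 1/(-155 + 3*(1 + 3)) = 1/(-155 + 3*4) = 1/(-155 + 12) = 1/(-143) = -1/143 ≈ -0.0069930)
-I(110, b) = -√(110² + (-1/143)²) = -√(12100 + 1/20449) = -√(247432901/20449) = -√247432901/143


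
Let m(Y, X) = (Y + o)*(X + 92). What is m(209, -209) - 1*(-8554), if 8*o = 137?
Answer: -143221/8 ≈ -17903.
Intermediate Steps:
o = 137/8 (o = (⅛)*137 = 137/8 ≈ 17.125)
m(Y, X) = (92 + X)*(137/8 + Y) (m(Y, X) = (Y + 137/8)*(X + 92) = (137/8 + Y)*(92 + X) = (92 + X)*(137/8 + Y))
m(209, -209) - 1*(-8554) = (3151/2 + 92*209 + (137/8)*(-209) - 209*209) - 1*(-8554) = (3151/2 + 19228 - 28633/8 - 43681) + 8554 = -211653/8 + 8554 = -143221/8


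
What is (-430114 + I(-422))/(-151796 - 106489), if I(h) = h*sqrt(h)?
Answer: 430114/258285 + 422*I*sqrt(422)/258285 ≈ 1.6653 + 0.033564*I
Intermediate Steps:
I(h) = h**(3/2)
(-430114 + I(-422))/(-151796 - 106489) = (-430114 + (-422)**(3/2))/(-151796 - 106489) = (-430114 - 422*I*sqrt(422))/(-258285) = (-430114 - 422*I*sqrt(422))*(-1/258285) = 430114/258285 + 422*I*sqrt(422)/258285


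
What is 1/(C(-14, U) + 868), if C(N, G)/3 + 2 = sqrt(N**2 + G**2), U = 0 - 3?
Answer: 862/741199 - 3*sqrt(205)/741199 ≈ 0.0011050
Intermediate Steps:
U = -3
C(N, G) = -6 + 3*sqrt(G**2 + N**2) (C(N, G) = -6 + 3*sqrt(N**2 + G**2) = -6 + 3*sqrt(G**2 + N**2))
1/(C(-14, U) + 868) = 1/((-6 + 3*sqrt((-3)**2 + (-14)**2)) + 868) = 1/((-6 + 3*sqrt(9 + 196)) + 868) = 1/((-6 + 3*sqrt(205)) + 868) = 1/(862 + 3*sqrt(205))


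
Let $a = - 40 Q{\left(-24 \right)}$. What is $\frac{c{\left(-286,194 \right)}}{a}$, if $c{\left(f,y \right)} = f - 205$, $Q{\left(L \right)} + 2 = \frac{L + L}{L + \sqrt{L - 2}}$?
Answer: $- \frac{491}{80} - \frac{1473 i \sqrt{26}}{260} \approx -6.1375 - 28.888 i$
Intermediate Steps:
$Q{\left(L \right)} = -2 + \frac{2 L}{L + \sqrt{-2 + L}}$ ($Q{\left(L \right)} = -2 + \frac{L + L}{L + \sqrt{L - 2}} = -2 + \frac{2 L}{L + \sqrt{-2 + L}}$)
$c{\left(f,y \right)} = -205 + f$
$a = \frac{80 i \sqrt{26}}{-24 + i \sqrt{26}}$ ($a = - 40 \left(- \frac{2 \sqrt{-2 - 24}}{-24 + \sqrt{-2 - 24}}\right) = - 40 \left(- \frac{2 \sqrt{-26}}{-24 + \sqrt{-26}}\right) = - 40 \left(- \frac{2 i \sqrt{26}}{-24 + i \sqrt{26}}\right) = \frac{80 i \sqrt{26}}{-24 + i \sqrt{26}} \approx 3.4552 - 16.263 i$)
$\frac{c{\left(-286,194 \right)}}{a} = \frac{-205 - 286}{80 \sqrt{26} \frac{1}{\sqrt{26} + 24 i}} = - 491 \frac{\sqrt{26} \left(\sqrt{26} + 24 i\right)}{2080} = - \frac{491 \sqrt{26} \left(\sqrt{26} + 24 i\right)}{2080}$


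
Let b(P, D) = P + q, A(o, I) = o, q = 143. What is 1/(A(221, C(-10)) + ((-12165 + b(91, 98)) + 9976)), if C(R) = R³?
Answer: -1/1734 ≈ -0.00057670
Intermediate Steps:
b(P, D) = 143 + P (b(P, D) = P + 143 = 143 + P)
1/(A(221, C(-10)) + ((-12165 + b(91, 98)) + 9976)) = 1/(221 + ((-12165 + (143 + 91)) + 9976)) = 1/(221 + ((-12165 + 234) + 9976)) = 1/(221 + (-11931 + 9976)) = 1/(221 - 1955) = 1/(-1734) = -1/1734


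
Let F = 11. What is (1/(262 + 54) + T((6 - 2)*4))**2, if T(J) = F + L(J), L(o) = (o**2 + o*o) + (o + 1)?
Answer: 29118350881/99856 ≈ 2.9160e+5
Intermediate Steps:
L(o) = 1 + o + 2*o**2 (L(o) = (o**2 + o**2) + (1 + o) = 2*o**2 + (1 + o) = 1 + o + 2*o**2)
T(J) = 12 + J + 2*J**2 (T(J) = 11 + (1 + J + 2*J**2) = 12 + J + 2*J**2)
(1/(262 + 54) + T((6 - 2)*4))**2 = (1/(262 + 54) + (12 + (6 - 2)*4 + 2*((6 - 2)*4)**2))**2 = (1/316 + (12 + 4*4 + 2*(4*4)**2))**2 = (1/316 + (12 + 16 + 2*16**2))**2 = (1/316 + (12 + 16 + 2*256))**2 = (1/316 + (12 + 16 + 512))**2 = (1/316 + 540)**2 = (170641/316)**2 = 29118350881/99856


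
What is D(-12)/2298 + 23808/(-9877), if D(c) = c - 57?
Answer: -18464099/7565782 ≈ -2.4405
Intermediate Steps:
D(c) = -57 + c
D(-12)/2298 + 23808/(-9877) = (-57 - 12)/2298 + 23808/(-9877) = -69*1/2298 + 23808*(-1/9877) = -23/766 - 23808/9877 = -18464099/7565782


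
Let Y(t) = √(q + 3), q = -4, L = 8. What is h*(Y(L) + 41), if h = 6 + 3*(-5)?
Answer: -369 - 9*I ≈ -369.0 - 9.0*I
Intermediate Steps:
h = -9 (h = 6 - 15 = -9)
Y(t) = I (Y(t) = √(-4 + 3) = √(-1) = I)
h*(Y(L) + 41) = -9*(I + 41) = -9*(41 + I) = -369 - 9*I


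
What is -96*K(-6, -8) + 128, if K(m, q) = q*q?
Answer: -6016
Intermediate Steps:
K(m, q) = q**2
-96*K(-6, -8) + 128 = -96*(-8)**2 + 128 = -96*64 + 128 = -6144 + 128 = -6016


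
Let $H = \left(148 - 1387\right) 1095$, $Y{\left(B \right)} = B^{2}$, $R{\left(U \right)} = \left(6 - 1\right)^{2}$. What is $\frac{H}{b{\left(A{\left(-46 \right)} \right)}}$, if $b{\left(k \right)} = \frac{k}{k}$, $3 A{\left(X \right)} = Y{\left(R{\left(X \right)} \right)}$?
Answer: $-1356705$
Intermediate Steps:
$R{\left(U \right)} = 25$ ($R{\left(U \right)} = 5^{2} = 25$)
$A{\left(X \right)} = \frac{625}{3}$ ($A{\left(X \right)} = \frac{25^{2}}{3} = \frac{1}{3} \cdot 625 = \frac{625}{3}$)
$b{\left(k \right)} = 1$
$H = -1356705$ ($H = \left(-1239\right) 1095 = -1356705$)
$\frac{H}{b{\left(A{\left(-46 \right)} \right)}} = - \frac{1356705}{1} = \left(-1356705\right) 1 = -1356705$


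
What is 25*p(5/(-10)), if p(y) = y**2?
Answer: 25/4 ≈ 6.2500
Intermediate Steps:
25*p(5/(-10)) = 25*(5/(-10))**2 = 25*(5*(-1/10))**2 = 25*(-1/2)**2 = 25*(1/4) = 25/4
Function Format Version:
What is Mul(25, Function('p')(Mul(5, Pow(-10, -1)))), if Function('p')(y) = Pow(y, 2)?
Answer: Rational(25, 4) ≈ 6.2500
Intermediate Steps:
Mul(25, Function('p')(Mul(5, Pow(-10, -1)))) = Mul(25, Pow(Mul(5, Pow(-10, -1)), 2)) = Mul(25, Pow(Mul(5, Rational(-1, 10)), 2)) = Mul(25, Pow(Rational(-1, 2), 2)) = Mul(25, Rational(1, 4)) = Rational(25, 4)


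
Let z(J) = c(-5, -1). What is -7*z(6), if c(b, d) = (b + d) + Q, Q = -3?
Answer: 63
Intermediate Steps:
c(b, d) = -3 + b + d (c(b, d) = (b + d) - 3 = -3 + b + d)
z(J) = -9 (z(J) = -3 - 5 - 1 = -9)
-7*z(6) = -7*(-9) = 63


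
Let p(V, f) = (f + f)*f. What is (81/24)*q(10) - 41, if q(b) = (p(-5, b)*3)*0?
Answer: -41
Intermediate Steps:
p(V, f) = 2*f² (p(V, f) = (2*f)*f = 2*f²)
q(b) = 0 (q(b) = ((2*b²)*3)*0 = (6*b²)*0 = 0)
(81/24)*q(10) - 41 = (81/24)*0 - 41 = (81*(1/24))*0 - 41 = (27/8)*0 - 41 = 0 - 41 = -41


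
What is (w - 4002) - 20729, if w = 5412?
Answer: -19319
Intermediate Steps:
(w - 4002) - 20729 = (5412 - 4002) - 20729 = 1410 - 20729 = -19319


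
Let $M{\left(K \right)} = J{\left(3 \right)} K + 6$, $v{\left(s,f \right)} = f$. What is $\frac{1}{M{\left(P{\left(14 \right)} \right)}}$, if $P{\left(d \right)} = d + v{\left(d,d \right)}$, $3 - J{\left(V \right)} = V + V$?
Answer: $- \frac{1}{78} \approx -0.012821$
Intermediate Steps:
$J{\left(V \right)} = 3 - 2 V$ ($J{\left(V \right)} = 3 - \left(V + V\right) = 3 - 2 V$)
$P{\left(d \right)} = 2 d$ ($P{\left(d \right)} = d + d = 2 d$)
$M{\left(K \right)} = 6 - 3 K$ ($M{\left(K \right)} = \left(3 - 6\right) K + 6 = - 3 K + 6 = 6 - 3 K$)
$\frac{1}{M{\left(P{\left(14 \right)} \right)}} = \frac{1}{6 - 3 \cdot 2 \cdot 14} = \frac{1}{6 - 84} = \frac{1}{-78} = - \frac{1}{78}$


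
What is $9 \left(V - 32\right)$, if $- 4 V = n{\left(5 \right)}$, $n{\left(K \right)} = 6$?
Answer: $- \frac{603}{2} \approx -301.5$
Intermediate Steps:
$V = - \frac{3}{2}$ ($V = \left(- \frac{1}{4}\right) 6 = - \frac{3}{2} \approx -1.5$)
$9 \left(V - 32\right) = 9 \left(- \frac{3}{2} - 32\right) = 9 \left(- \frac{67}{2}\right) = - \frac{603}{2}$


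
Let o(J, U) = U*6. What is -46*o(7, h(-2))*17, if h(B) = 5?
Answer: -23460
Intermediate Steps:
o(J, U) = 6*U
-46*o(7, h(-2))*17 = -276*5*17 = -46*30*17 = -1380*17 = -23460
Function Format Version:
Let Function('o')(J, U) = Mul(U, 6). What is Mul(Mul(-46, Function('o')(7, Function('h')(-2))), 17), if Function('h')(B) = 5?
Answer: -23460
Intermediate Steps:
Function('o')(J, U) = Mul(6, U)
Mul(Mul(-46, Function('o')(7, Function('h')(-2))), 17) = Mul(Mul(-46, Mul(6, 5)), 17) = Mul(Mul(-46, 30), 17) = Mul(-1380, 17) = -23460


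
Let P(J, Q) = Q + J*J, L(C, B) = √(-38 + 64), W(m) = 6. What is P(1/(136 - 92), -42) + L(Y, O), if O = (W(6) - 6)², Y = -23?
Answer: -81311/1936 + √26 ≈ -36.900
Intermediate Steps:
O = 0 (O = (6 - 6)² = 0² = 0)
L(C, B) = √26
P(J, Q) = Q + J²
P(1/(136 - 92), -42) + L(Y, O) = (-42 + (1/(136 - 92))²) + √26 = (-42 + (1/44)²) + √26 = (-42 + 1/1936) + √26 = -81311/1936 + √26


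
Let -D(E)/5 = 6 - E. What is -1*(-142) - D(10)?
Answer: 122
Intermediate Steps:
D(E) = -30 + 5*E (D(E) = -5*(6 - E) = -30 + 5*E)
-1*(-142) - D(10) = -1*(-142) - (-30 + 5*10) = 142 - (-30 + 50) = 142 - 1*20 = 142 - 20 = 122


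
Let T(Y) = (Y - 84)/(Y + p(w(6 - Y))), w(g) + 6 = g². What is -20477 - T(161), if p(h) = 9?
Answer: -3481167/170 ≈ -20477.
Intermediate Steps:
w(g) = -6 + g²
T(Y) = (-84 + Y)/(9 + Y) (T(Y) = (Y - 84)/(Y + 9) = (-84 + Y)/(9 + Y))
-20477 - T(161) = -20477 - (-84 + 161)/(9 + 161) = -20477 - 77/170 = -3481167/170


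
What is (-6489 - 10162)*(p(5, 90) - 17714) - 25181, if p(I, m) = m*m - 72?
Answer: 161256405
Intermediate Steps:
p(I, m) = -72 + m² (p(I, m) = m² - 72 = -72 + m²)
(-6489 - 10162)*(p(5, 90) - 17714) - 25181 = (-6489 - 10162)*((-72 + 90²) - 17714) - 25181 = -16651*((-72 + 8100) - 17714) - 25181 = -16651*(8028 - 17714) - 25181 = -16651*(-9686) - 25181 = 161281586 - 25181 = 161256405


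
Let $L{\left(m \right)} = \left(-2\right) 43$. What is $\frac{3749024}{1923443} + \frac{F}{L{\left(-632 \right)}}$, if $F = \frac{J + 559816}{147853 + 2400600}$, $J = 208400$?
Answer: $\frac{410092282930652}{210777575598197} \approx 1.9456$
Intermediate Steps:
$F = \frac{768216}{2548453}$ ($F = \frac{208400 + 559816}{147853 + 2400600} = \frac{768216}{2548453} \approx 0.30144$)
$L{\left(m \right)} = -86$
$\frac{3749024}{1923443} + \frac{F}{L{\left(-632 \right)}} = \frac{3749024}{1923443} + \frac{768216}{2548453 \left(-86\right)} = 3749024 \cdot \frac{1}{1923443} + \frac{768216}{2548453} \left(- \frac{1}{86}\right) = \frac{3749024}{1923443} - \frac{384108}{109583479} = \frac{410092282930652}{210777575598197}$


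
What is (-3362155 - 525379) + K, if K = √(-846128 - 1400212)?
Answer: -3887534 + 2*I*√561585 ≈ -3.8875e+6 + 1498.8*I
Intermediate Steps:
K = 2*I*√561585 (K = √(-2246340) = 2*I*√561585 ≈ 1498.8*I)
(-3362155 - 525379) + K = (-3362155 - 525379) + 2*I*√561585 = -3887534 + 2*I*√561585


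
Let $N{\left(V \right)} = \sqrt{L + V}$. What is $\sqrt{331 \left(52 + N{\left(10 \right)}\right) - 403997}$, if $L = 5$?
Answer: $\sqrt{-386785 + 331 \sqrt{15}} \approx 620.89 i$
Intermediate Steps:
$N{\left(V \right)} = \sqrt{5 + V}$
$\sqrt{331 \left(52 + N{\left(10 \right)}\right) - 403997} = \sqrt{331 \left(52 + \sqrt{5 + 10}\right) - 403997} = \sqrt{331 \left(52 + \sqrt{15}\right) - 403997} = \sqrt{\left(17212 + 331 \sqrt{15}\right) - 403997} = \sqrt{-386785 + 331 \sqrt{15}}$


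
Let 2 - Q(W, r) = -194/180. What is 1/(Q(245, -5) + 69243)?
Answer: 90/6232147 ≈ 1.4441e-5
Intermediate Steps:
Q(W, r) = 277/90 (Q(W, r) = 2 - (-194)/180 = 2 - 1*(-97/90) = 2 + 97/90 = 277/90)
1/(Q(245, -5) + 69243) = 1/(277/90 + 69243) = 1/(6232147/90) = 90/6232147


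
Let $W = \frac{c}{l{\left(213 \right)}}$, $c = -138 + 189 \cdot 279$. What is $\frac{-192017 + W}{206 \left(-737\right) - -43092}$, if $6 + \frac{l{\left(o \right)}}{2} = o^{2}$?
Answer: $\frac{5806960583}{3288212660} \approx 1.766$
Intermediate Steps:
$l{\left(o \right)} = -12 + 2 o^{2}$
$c = 52593$ ($c = -138 + 52731 = 52593$)
$W = \frac{17531}{30242}$ ($W = \frac{52593}{-12 + 2 \cdot 213^{2}} = \frac{52593}{-12 + 2 \cdot 45369} = \frac{52593}{-12 + 90738} = \frac{52593}{90726} = 52593 \cdot \frac{1}{90726} = \frac{17531}{30242} \approx 0.57969$)
$\frac{-192017 + W}{206 \left(-737\right) - -43092} = \frac{-192017 + \frac{17531}{30242}}{206 \left(-737\right) - -43092} = - \frac{5806960583}{30242 \left(-151822 + 43092\right)} = - \frac{5806960583}{30242 \left(-108730\right)} = \left(- \frac{5806960583}{30242}\right) \left(- \frac{1}{108730}\right) = \frac{5806960583}{3288212660}$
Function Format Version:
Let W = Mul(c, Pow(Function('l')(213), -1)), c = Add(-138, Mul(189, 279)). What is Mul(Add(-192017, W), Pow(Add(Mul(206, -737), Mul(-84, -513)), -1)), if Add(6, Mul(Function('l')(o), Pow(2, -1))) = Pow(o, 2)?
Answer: Rational(5806960583, 3288212660) ≈ 1.7660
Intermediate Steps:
Function('l')(o) = Add(-12, Mul(2, Pow(o, 2)))
c = 52593 (c = Add(-138, 52731) = 52593)
W = Rational(17531, 30242) (W = Mul(52593, Pow(Add(-12, Mul(2, Pow(213, 2))), -1)) = Mul(52593, Pow(Add(-12, Mul(2, 45369)), -1)) = Mul(52593, Pow(Add(-12, 90738), -1)) = Mul(52593, Pow(90726, -1)) = Mul(52593, Rational(1, 90726)) = Rational(17531, 30242) ≈ 0.57969)
Mul(Add(-192017, W), Pow(Add(Mul(206, -737), Mul(-84, -513)), -1)) = Mul(Add(-192017, Rational(17531, 30242)), Pow(Add(Mul(206, -737), Mul(-84, -513)), -1)) = Mul(Rational(-5806960583, 30242), Pow(Add(-151822, 43092), -1)) = Mul(Rational(-5806960583, 30242), Pow(-108730, -1)) = Mul(Rational(-5806960583, 30242), Rational(-1, 108730)) = Rational(5806960583, 3288212660)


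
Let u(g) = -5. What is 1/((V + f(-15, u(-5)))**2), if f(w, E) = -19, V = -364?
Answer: 1/146689 ≈ 6.8171e-6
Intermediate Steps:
1/((V + f(-15, u(-5)))**2) = 1/((-364 - 19)**2) = 1/((-383)**2) = 1/146689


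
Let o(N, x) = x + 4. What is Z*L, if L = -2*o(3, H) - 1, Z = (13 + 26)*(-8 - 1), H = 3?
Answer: 5265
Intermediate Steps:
o(N, x) = 4 + x
Z = -351 (Z = 39*(-9) = -351)
L = -15 (L = -2*(4 + 3) - 1 = -2*7 - 1 = -14 - 1 = -15)
Z*L = -351*(-15) = 5265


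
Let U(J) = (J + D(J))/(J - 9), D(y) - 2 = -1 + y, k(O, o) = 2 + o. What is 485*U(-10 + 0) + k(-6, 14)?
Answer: 501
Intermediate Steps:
D(y) = 1 + y (D(y) = 2 + (-1 + y) = 1 + y)
U(J) = (1 + 2*J)/(-9 + J) (U(J) = (J + (1 + J))/(J - 9) = (1 + 2*J)/(-9 + J))
485*U(-10 + 0) + k(-6, 14) = 485*((1 + 2*(-10 + 0))/(-9 + (-10 + 0))) + (2 + 14) = 485*((1 + 2*(-10))/(-9 - 10)) + 16 = 485*((1 - 20)/(-19)) + 16 = 485*(-1/19*(-19)) + 16 = 485*1 + 16 = 485 + 16 = 501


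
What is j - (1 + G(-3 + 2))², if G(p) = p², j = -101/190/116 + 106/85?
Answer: -1033189/374680 ≈ -2.7575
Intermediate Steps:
j = 465531/374680 (j = -101*1/190*(1/116) + 106*(1/85) = -101/190*1/116 + 106/85 = -101/22040 + 106/85 = 465531/374680 ≈ 1.2425)
j - (1 + G(-3 + 2))² = 465531/374680 - (1 + (-3 + 2)²)² = 465531/374680 - (1 + (-1)²)² = 465531/374680 - (1 + 1)² = 465531/374680 - 1*2² = 465531/374680 - 1*4 = 465531/374680 - 4 = -1033189/374680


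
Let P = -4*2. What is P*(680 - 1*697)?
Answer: 136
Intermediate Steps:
P = -8
P*(680 - 1*697) = -8*(680 - 1*697) = -8*(680 - 697) = -8*(-17) = 136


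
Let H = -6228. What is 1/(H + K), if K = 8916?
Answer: 1/2688 ≈ 0.00037202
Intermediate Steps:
1/(H + K) = 1/(-6228 + 8916) = 1/2688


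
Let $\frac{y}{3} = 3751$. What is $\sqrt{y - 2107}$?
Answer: $\sqrt{9146} \approx 95.635$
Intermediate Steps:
$y = 11253$ ($y = 3 \cdot 3751 = 11253$)
$\sqrt{y - 2107} = \sqrt{11253 - 2107} = \sqrt{9146}$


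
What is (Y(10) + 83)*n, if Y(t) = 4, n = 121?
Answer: 10527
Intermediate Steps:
(Y(10) + 83)*n = (4 + 83)*121 = 87*121 = 10527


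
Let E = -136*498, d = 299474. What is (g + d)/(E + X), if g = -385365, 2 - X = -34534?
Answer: 85891/33192 ≈ 2.5877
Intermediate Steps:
X = 34536 (X = 2 - 1*(-34534) = 2 + 34534 = 34536)
E = -67728
(g + d)/(E + X) = (-385365 + 299474)/(-67728 + 34536) = -85891/(-33192) = -85891*(-1/33192) = 85891/33192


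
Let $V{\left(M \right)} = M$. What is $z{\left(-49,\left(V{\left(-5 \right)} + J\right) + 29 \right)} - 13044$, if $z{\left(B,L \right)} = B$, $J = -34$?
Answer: $-13093$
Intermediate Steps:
$z{\left(-49,\left(V{\left(-5 \right)} + J\right) + 29 \right)} - 13044 = -49 - 13044 = -13093$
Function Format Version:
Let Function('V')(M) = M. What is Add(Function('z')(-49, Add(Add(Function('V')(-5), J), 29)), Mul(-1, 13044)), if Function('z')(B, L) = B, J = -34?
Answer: -13093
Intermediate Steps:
Add(Function('z')(-49, Add(Add(Function('V')(-5), J), 29)), Mul(-1, 13044)) = Add(-49, Mul(-1, 13044)) = Add(-49, -13044) = -13093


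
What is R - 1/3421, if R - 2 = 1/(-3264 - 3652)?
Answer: 47308935/23659636 ≈ 1.9996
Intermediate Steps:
R = 13831/6916 (R = 2 + 1/(-3264 - 3652) = 2 + 1/(-6916) = 2 - 1/6916 = 13831/6916 ≈ 1.9999)
R - 1/3421 = 13831/6916 - 1/3421 = 47308935/23659636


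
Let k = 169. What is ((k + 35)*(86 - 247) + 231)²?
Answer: 1063607769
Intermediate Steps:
((k + 35)*(86 - 247) + 231)² = ((169 + 35)*(86 - 247) + 231)² = (204*(-161) + 231)² = (-32844 + 231)² = (-32613)² = 1063607769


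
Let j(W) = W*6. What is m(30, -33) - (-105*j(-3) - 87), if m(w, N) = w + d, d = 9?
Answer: -1764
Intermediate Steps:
j(W) = 6*W
m(w, N) = 9 + w (m(w, N) = w + 9 = 9 + w)
m(30, -33) - (-105*j(-3) - 87) = (9 + 30) - (-630*(-3) - 87) = 39 - (-105*(-18) - 87) = 39 - (1890 - 87) = 39 - 1*1803 = 39 - 1803 = -1764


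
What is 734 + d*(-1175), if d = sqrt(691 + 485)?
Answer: 734 - 16450*sqrt(6) ≈ -39560.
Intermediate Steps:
d = 14*sqrt(6) (d = sqrt(1176) = 14*sqrt(6) ≈ 34.293)
734 + d*(-1175) = 734 + (14*sqrt(6))*(-1175) = 734 - 16450*sqrt(6)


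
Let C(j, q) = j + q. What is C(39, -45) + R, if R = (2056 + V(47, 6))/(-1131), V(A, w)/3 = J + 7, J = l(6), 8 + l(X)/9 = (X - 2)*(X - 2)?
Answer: -9079/1131 ≈ -8.0274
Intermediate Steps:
l(X) = -72 + 9*(-2 + X)² (l(X) = -72 + 9*((X - 2)*(X - 2)) = -72 + 9*((-2 + X)*(-2 + X)) = -72 + 9*(-2 + X)²)
J = 72 (J = -72 + 9*(-2 + 6)² = -72 + 9*4² = -72 + 9*16 = -72 + 144 = 72)
V(A, w) = 237 (V(A, w) = 3*(72 + 7) = 3*79 = 237)
R = -2293/1131 (R = (2056 + 237)/(-1131) = 2293*(-1/1131) = -2293/1131 ≈ -2.0274)
C(39, -45) + R = (39 - 45) - 2293/1131 = -6 - 2293/1131 = -9079/1131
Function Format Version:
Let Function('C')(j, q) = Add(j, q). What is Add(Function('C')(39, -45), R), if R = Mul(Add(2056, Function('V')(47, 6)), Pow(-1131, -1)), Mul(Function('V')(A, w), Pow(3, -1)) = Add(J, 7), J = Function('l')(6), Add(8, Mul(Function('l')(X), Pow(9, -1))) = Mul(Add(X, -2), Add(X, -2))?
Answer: Rational(-9079, 1131) ≈ -8.0274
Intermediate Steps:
Function('l')(X) = Add(-72, Mul(9, Pow(Add(-2, X), 2))) (Function('l')(X) = Add(-72, Mul(9, Mul(Add(X, -2), Add(X, -2)))) = Add(-72, Mul(9, Mul(Add(-2, X), Add(-2, X)))) = Add(-72, Mul(9, Pow(Add(-2, X), 2))))
J = 72 (J = Add(-72, Mul(9, Pow(Add(-2, 6), 2))) = Add(-72, Mul(9, Pow(4, 2))) = Add(-72, Mul(9, 16)) = Add(-72, 144) = 72)
Function('V')(A, w) = 237 (Function('V')(A, w) = Mul(3, Add(72, 7)) = Mul(3, 79) = 237)
R = Rational(-2293, 1131) (R = Mul(Add(2056, 237), Pow(-1131, -1)) = Mul(2293, Rational(-1, 1131)) = Rational(-2293, 1131) ≈ -2.0274)
Add(Function('C')(39, -45), R) = Add(Add(39, -45), Rational(-2293, 1131)) = Add(-6, Rational(-2293, 1131)) = Rational(-9079, 1131)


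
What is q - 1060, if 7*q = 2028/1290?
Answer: -1594962/1505 ≈ -1059.8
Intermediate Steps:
q = 338/1505 (q = (2028/1290)/7 = (2028*(1/1290))/7 = (⅐)*(338/215) = 338/1505 ≈ 0.22458)
q - 1060 = 338/1505 - 1060 = -1594962/1505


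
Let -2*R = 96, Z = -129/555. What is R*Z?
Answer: 2064/185 ≈ 11.157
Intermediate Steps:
Z = -43/185 (Z = -129*1/555 = -43/185 ≈ -0.23243)
R = -48 (R = -1/2*96 = -48)
R*Z = -48*(-43/185) = 2064/185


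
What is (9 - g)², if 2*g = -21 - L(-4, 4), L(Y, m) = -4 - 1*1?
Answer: 289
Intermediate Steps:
L(Y, m) = -5 (L(Y, m) = -4 - 1 = -5)
g = -8 (g = (-21 - 1*(-5))/2 = (-21 + 5)/2 = (½)*(-16) = -8)
(9 - g)² = (9 - 1*(-8))² = (9 + 8)² = 17² = 289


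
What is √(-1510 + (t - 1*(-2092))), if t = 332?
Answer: √914 ≈ 30.232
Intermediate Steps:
√(-1510 + (t - 1*(-2092))) = √(-1510 + (332 - 1*(-2092))) = √(-1510 + (332 + 2092)) = √(-1510 + 2424) = √914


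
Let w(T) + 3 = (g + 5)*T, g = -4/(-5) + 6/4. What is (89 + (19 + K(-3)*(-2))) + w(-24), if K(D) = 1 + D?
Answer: -331/5 ≈ -66.200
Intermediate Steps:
g = 23/10 (g = -4*(-1/5) + 6*(1/4) = 4/5 + 3/2 = 23/10 ≈ 2.3000)
w(T) = -3 + 73*T/10 (w(T) = -3 + (23/10 + 5)*T = -3 + 73*T/10)
(89 + (19 + K(-3)*(-2))) + w(-24) = (89 + (19 + (1 - 3)*(-2))) + (-3 + (73/10)*(-24)) = (89 + (19 - 2*(-2))) + (-3 - 876/5) = (89 + (19 + 4)) - 891/5 = (89 + 23) - 891/5 = 112 - 891/5 = -331/5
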